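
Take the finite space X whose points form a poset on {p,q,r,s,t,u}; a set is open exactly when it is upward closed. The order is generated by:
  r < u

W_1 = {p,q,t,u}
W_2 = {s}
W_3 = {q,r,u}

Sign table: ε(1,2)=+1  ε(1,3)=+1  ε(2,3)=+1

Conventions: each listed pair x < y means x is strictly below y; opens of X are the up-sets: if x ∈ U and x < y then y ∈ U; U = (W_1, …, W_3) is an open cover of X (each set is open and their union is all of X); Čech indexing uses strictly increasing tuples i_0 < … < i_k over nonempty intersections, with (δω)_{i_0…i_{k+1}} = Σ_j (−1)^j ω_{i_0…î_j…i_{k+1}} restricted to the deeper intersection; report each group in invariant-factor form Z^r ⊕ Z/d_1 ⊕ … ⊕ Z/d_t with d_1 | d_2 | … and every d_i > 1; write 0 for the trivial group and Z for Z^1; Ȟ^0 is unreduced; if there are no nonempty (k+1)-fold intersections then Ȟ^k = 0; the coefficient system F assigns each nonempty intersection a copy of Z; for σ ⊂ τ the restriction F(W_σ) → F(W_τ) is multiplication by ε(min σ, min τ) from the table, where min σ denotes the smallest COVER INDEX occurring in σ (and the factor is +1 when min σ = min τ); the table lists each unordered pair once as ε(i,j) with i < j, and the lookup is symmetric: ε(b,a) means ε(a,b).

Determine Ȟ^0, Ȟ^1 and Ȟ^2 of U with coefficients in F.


Ȟ^0 ≅ Z^2,  Ȟ^1 ≅ 0,  Ȟ^2 ≅ 0

intersection data:
  W13={q,u}
C dims 3,1; δ0: rk 1, SNF 1^1
Ȟ^0 = (3 − 1) − 0 = 2, so Ȟ^0 ≅ Z^2
Ȟ^1 = (1 − 0) − 1 = 0, so Ȟ^1 ≅ 0
Ȟ^2 = (0 − 0) − 0 = 0, so Ȟ^2 ≅ 0


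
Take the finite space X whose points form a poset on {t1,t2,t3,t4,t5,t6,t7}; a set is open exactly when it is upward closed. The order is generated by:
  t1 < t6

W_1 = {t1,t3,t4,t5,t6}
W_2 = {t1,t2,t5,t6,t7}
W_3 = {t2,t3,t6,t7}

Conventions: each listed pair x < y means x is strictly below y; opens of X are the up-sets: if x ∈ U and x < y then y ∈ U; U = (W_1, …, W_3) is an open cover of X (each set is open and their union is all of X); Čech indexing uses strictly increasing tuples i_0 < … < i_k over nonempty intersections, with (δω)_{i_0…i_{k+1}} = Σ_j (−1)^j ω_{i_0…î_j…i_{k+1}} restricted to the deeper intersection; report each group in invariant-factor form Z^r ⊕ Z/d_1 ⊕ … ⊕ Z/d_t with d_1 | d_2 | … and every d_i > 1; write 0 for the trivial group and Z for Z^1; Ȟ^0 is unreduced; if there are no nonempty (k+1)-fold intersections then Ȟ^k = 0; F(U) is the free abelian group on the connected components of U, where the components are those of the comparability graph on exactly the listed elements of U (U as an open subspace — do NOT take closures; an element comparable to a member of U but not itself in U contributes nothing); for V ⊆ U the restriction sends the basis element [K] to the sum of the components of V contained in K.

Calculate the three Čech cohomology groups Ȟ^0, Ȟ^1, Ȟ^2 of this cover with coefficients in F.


nerve simplices:
  W12={t1,t5,t6} W13={t3,t6} W23={t2,t6,t7}
  W123={t6}
components per intersection:
  W1: {t1,t6} {t3} {t4} {t5}
  W2: {t1,t6} {t2} {t5} {t7}
  W3: {t2} {t3} {t6} {t7}
  W12: {t1,t6} {t5}
  W13: {t3} {t6}
  W23: {t2} {t6} {t7}
  W123: {t6}
C dims 12,7,1; δ0: rk 6, SNF 1^6; δ1: rk 1, SNF 1^1
degree 0: 12−6−0 = 6 → Ȟ^0 ≅ Z^6
degree 1: 7−1−6 = 0 → Ȟ^1 ≅ 0
degree 2: 1−0−1 = 0 → Ȟ^2 ≅ 0

Ȟ^0(U;F) ≅ Z^6; Ȟ^1(U;F) ≅ 0; Ȟ^2(U;F) ≅ 0


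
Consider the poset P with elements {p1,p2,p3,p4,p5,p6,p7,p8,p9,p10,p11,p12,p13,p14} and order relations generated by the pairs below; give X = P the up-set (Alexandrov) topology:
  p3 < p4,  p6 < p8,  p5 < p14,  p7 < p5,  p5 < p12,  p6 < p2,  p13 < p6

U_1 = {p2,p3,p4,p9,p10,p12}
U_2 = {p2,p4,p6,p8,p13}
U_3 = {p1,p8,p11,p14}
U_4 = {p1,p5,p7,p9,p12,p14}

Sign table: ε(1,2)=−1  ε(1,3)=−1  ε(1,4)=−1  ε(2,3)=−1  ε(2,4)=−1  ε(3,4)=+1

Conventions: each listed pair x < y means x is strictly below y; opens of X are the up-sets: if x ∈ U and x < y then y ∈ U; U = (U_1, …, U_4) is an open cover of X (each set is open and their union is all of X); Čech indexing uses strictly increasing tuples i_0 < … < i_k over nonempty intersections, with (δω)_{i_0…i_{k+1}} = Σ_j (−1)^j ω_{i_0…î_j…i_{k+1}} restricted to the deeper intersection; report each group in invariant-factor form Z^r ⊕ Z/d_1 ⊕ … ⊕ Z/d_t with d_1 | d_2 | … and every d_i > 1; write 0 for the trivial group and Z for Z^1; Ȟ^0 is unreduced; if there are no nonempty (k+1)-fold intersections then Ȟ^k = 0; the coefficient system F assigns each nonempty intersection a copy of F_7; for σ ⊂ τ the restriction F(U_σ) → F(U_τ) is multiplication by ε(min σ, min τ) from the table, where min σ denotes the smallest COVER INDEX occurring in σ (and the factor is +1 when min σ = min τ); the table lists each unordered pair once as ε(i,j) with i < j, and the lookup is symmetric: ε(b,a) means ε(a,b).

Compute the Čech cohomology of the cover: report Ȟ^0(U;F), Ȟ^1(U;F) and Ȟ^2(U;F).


intersection data:
  U12={p2,p4} U14={p9,p12} U23={p8} U34={p1,p14}
C dims 4,4; δ0: rk_F7 4
Ȟ^0 = (4 − 4) − 0 = 0, so Ȟ^0 ≅ 0
Ȟ^1 = (4 − 0) − 4 = 0, so Ȟ^1 ≅ 0
Ȟ^2 = (0 − 0) − 0 = 0, so Ȟ^2 ≅ 0

Ȟ^0 ≅ 0; Ȟ^1 ≅ 0; Ȟ^2 ≅ 0


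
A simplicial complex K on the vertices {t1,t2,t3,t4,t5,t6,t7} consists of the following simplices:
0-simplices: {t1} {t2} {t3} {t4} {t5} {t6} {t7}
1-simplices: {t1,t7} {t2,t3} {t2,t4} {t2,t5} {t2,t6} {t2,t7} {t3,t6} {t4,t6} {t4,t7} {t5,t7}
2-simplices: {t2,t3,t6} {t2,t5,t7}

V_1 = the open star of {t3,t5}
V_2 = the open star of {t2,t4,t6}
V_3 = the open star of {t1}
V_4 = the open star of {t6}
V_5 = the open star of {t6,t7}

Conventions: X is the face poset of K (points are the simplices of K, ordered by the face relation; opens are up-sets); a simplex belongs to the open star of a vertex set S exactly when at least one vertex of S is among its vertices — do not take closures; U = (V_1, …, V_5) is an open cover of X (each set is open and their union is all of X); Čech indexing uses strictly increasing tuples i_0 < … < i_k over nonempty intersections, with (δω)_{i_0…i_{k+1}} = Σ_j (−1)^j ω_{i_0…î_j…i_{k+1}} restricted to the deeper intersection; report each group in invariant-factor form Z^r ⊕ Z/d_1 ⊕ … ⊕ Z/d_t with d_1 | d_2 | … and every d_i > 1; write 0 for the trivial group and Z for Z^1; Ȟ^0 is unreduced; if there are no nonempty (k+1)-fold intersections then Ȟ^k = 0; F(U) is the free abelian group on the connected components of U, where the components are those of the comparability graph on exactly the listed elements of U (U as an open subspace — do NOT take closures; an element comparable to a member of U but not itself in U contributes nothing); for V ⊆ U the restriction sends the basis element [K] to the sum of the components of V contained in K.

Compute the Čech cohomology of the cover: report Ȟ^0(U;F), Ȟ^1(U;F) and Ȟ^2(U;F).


nonempty overlaps:
  V1={{t3},{t5},{t2,t3},{t2,t5},{t3,t6},{t5,t7},{t2,t3,t6},{t2,t5,t7}} V2={{t2},{t4},{t6},{t2,t3},{t2,t4},{t2,t5},{t2,t6},{t2,t7},{t3,t6},{t4,t6},{t4,t7},{t2,t3,t6},{t2,t5,t7}} V3={{t1},{t1,t7}} V4={{t6},{t2,t6},{t3,t6},{t4,t6},{t2,t3,t6}} V5={{t6},{t7},{t1,t7},{t2,t6},{t2,t7},{t3,t6},{t4,t6},{t4,t7},{t5,t7},{t2,t3,t6},{t2,t5,t7}}
  V12={{t2,t3},{t2,t5},{t3,t6},{t2,t3,t6},{t2,t5,t7}} V14={{t3,t6},{t2,t3,t6}} V15={{t3,t6},{t5,t7},{t2,t3,t6},{t2,t5,t7}} V24={{t6},{t2,t6},{t3,t6},{t4,t6},{t2,t3,t6}} V25={{t6},{t2,t6},{t2,t7},{t3,t6},{t4,t6},{t4,t7},{t2,t3,t6},{t2,t5,t7}} V35={{t1,t7}} V45={{t6},{t2,t6},{t3,t6},{t4,t6},{t2,t3,t6}}
  V124={{t3,t6},{t2,t3,t6}} V125={{t3,t6},{t2,t3,t6},{t2,t5,t7}} V145={{t3,t6},{t2,t3,t6}} V245={{t6},{t2,t6},{t3,t6},{t4,t6},{t2,t3,t6}}
  V1245={{t3,t6},{t2,t3,t6}}
components per intersection:
  V1: {{t3},{t2,t3},{t3,t6},{t2,t3,t6}} {{t5},{t2,t5},{t5,t7},{t2,t5,t7}}
  V2: {{t2},{t4},{t6},{t2,t3},{t2,t4},{t2,t5},{t2,t6},{t2,t7},{t3,t6},{t4,t6},{t4,t7},{t2,t3,t6},{t2,t5,t7}}
  V3: {{t1},{t1,t7}}
  V4: {{t6},{t2,t6},{t3,t6},{t4,t6},{t2,t3,t6}}
  V5: {{t6},{t2,t6},{t3,t6},{t4,t6},{t2,t3,t6}} {{t7},{t1,t7},{t2,t7},{t4,t7},{t5,t7},{t2,t5,t7}}
  V12: {{t2,t3},{t3,t6},{t2,t3,t6}} {{t2,t5},{t2,t5,t7}}
  V14: {{t3,t6},{t2,t3,t6}}
  V15: {{t3,t6},{t2,t3,t6}} {{t5,t7},{t2,t5,t7}}
  V24: {{t6},{t2,t6},{t3,t6},{t4,t6},{t2,t3,t6}}
  V25: {{t6},{t2,t6},{t3,t6},{t4,t6},{t2,t3,t6}} {{t2,t7},{t2,t5,t7}} {{t4,t7}}
  V35: {{t1,t7}}
  V45: {{t6},{t2,t6},{t3,t6},{t4,t6},{t2,t3,t6}}
  V124: {{t3,t6},{t2,t3,t6}}
  V125: {{t3,t6},{t2,t3,t6}} {{t2,t5,t7}}
  V145: {{t3,t6},{t2,t3,t6}}
  V245: {{t6},{t2,t6},{t3,t6},{t4,t6},{t2,t3,t6}}
  V1245: {{t3,t6},{t2,t3,t6}}
C dims 7,11,5,1; δ0: rk 6, SNF 1^6; δ1: rk 4, SNF 1^4; δ2: rk 1, SNF 1^1
degree 0: 7−6−0 = 1 → Ȟ^0 ≅ Z
degree 1: 11−4−6 = 1 → Ȟ^1 ≅ Z
degree 2: 5−1−4 = 0 → Ȟ^2 ≅ 0

Ȟ^0 = Z, Ȟ^1 = Z and Ȟ^2 = 0


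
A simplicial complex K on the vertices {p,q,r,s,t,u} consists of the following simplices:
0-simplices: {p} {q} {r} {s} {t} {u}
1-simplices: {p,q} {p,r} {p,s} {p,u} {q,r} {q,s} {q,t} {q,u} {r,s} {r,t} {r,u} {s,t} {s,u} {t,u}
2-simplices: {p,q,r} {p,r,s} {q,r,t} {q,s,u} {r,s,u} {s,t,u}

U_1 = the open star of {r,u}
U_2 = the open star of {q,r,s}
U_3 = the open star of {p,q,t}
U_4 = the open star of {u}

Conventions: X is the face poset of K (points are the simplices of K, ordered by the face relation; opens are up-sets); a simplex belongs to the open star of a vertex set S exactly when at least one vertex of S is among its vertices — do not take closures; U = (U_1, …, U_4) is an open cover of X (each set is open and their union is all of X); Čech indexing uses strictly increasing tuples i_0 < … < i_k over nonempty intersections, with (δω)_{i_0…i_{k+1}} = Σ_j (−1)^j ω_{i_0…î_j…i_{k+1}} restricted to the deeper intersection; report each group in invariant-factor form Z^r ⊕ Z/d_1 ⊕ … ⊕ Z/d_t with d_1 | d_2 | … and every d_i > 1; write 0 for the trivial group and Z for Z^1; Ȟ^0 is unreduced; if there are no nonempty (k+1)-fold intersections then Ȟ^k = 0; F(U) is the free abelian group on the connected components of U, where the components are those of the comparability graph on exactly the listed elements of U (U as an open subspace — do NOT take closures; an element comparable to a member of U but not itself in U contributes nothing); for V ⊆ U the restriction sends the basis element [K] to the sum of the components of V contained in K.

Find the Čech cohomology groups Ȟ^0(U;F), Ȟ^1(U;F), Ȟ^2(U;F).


Ȟ^0(U;F) ≅ Z, Ȟ^1(U;F) ≅ Z^2 and Ȟ^2(U;F) ≅ 0

nerve simplices:
  U1={{r},{u},{p,r},{p,u},{q,r},{q,u},{r,s},{r,t},{r,u},{s,u},{t,u},{p,q,r},{p,r,s},{q,r,t},{q,s,u},{r,s,u},{s,t,u}} U2={{q},{r},{s},{p,q},{p,r},{p,s},{q,r},{q,s},{q,t},{q,u},{r,s},{r,t},{r,u},{s,t},{s,u},{p,q,r},{p,r,s},{q,r,t},{q,s,u},{r,s,u},{s,t,u}} U3={{p},{q},{t},{p,q},{p,r},{p,s},{p,u},{q,r},{q,s},{q,t},{q,u},{r,t},{s,t},{t,u},{p,q,r},{p,r,s},{q,r,t},{q,s,u},{s,t,u}} U4={{u},{p,u},{q,u},{r,u},{s,u},{t,u},{q,s,u},{r,s,u},{s,t,u}}
  U12={{r},{p,r},{q,r},{q,u},{r,s},{r,t},{r,u},{s,u},{p,q,r},{p,r,s},{q,r,t},{q,s,u},{r,s,u},{s,t,u}} U13={{p,r},{p,u},{q,r},{q,u},{r,t},{t,u},{p,q,r},{p,r,s},{q,r,t},{q,s,u},{s,t,u}} U14={{u},{p,u},{q,u},{r,u},{s,u},{t,u},{q,s,u},{r,s,u},{s,t,u}} U23={{q},{p,q},{p,r},{p,s},{q,r},{q,s},{q,t},{q,u},{r,t},{s,t},{p,q,r},{p,r,s},{q,r,t},{q,s,u},{s,t,u}} U24={{q,u},{r,u},{s,u},{q,s,u},{r,s,u},{s,t,u}} U34={{p,u},{q,u},{t,u},{q,s,u},{s,t,u}}
  U123={{p,r},{q,r},{q,u},{r,t},{p,q,r},{p,r,s},{q,r,t},{q,s,u},{s,t,u}} U124={{q,u},{r,u},{s,u},{q,s,u},{r,s,u},{s,t,u}} U134={{p,u},{q,u},{t,u},{q,s,u},{s,t,u}} U234={{q,u},{q,s,u},{s,t,u}}
  U1234={{q,u},{q,s,u},{s,t,u}}
components per intersection:
  U1: {{r},{u},{p,r},{p,u},{q,r},{q,u},{r,s},{r,t},{r,u},{s,u},{t,u},{p,q,r},{p,r,s},{q,r,t},{q,s,u},{r,s,u},{s,t,u}}
  U2: {{q},{r},{s},{p,q},{p,r},{p,s},{q,r},{q,s},{q,t},{q,u},{r,s},{r,t},{r,u},{s,t},{s,u},{p,q,r},{p,r,s},{q,r,t},{q,s,u},{r,s,u},{s,t,u}}
  U3: {{p},{q},{t},{p,q},{p,r},{p,s},{p,u},{q,r},{q,s},{q,t},{q,u},{r,t},{s,t},{t,u},{p,q,r},{p,r,s},{q,r,t},{q,s,u},{s,t,u}}
  U4: {{u},{p,u},{q,u},{r,u},{s,u},{t,u},{q,s,u},{r,s,u},{s,t,u}}
  U12: {{r},{p,r},{q,r},{q,u},{r,s},{r,t},{r,u},{s,u},{p,q,r},{p,r,s},{q,r,t},{q,s,u},{r,s,u},{s,t,u}}
  U13: {{p,r},{q,r},{r,t},{p,q,r},{p,r,s},{q,r,t}} {{p,u}} {{q,u},{q,s,u}} {{t,u},{s,t,u}}
  U14: {{u},{p,u},{q,u},{r,u},{s,u},{t,u},{q,s,u},{r,s,u},{s,t,u}}
  U23: {{q},{p,q},{p,r},{p,s},{q,r},{q,s},{q,t},{q,u},{r,t},{p,q,r},{p,r,s},{q,r,t},{q,s,u}} {{s,t},{s,t,u}}
  U24: {{q,u},{r,u},{s,u},{q,s,u},{r,s,u},{s,t,u}}
  U34: {{p,u}} {{q,u},{q,s,u}} {{t,u},{s,t,u}}
  U123: {{p,r},{q,r},{r,t},{p,q,r},{p,r,s},{q,r,t}} {{q,u},{q,s,u}} {{s,t,u}}
  U124: {{q,u},{r,u},{s,u},{q,s,u},{r,s,u},{s,t,u}}
  U134: {{p,u}} {{q,u},{q,s,u}} {{t,u},{s,t,u}}
  U234: {{q,u},{q,s,u}} {{s,t,u}}
  U1234: {{q,u},{q,s,u}} {{s,t,u}}
C dims 4,12,9,2; δ0: rk 3, SNF 1^3; δ1: rk 7, SNF 1^7; δ2: rk 2, SNF 1^2
degree 0: 4−3−0 = 1 → Ȟ^0 ≅ Z
degree 1: 12−7−3 = 2 → Ȟ^1 ≅ Z^2
degree 2: 9−2−7 = 0 → Ȟ^2 ≅ 0


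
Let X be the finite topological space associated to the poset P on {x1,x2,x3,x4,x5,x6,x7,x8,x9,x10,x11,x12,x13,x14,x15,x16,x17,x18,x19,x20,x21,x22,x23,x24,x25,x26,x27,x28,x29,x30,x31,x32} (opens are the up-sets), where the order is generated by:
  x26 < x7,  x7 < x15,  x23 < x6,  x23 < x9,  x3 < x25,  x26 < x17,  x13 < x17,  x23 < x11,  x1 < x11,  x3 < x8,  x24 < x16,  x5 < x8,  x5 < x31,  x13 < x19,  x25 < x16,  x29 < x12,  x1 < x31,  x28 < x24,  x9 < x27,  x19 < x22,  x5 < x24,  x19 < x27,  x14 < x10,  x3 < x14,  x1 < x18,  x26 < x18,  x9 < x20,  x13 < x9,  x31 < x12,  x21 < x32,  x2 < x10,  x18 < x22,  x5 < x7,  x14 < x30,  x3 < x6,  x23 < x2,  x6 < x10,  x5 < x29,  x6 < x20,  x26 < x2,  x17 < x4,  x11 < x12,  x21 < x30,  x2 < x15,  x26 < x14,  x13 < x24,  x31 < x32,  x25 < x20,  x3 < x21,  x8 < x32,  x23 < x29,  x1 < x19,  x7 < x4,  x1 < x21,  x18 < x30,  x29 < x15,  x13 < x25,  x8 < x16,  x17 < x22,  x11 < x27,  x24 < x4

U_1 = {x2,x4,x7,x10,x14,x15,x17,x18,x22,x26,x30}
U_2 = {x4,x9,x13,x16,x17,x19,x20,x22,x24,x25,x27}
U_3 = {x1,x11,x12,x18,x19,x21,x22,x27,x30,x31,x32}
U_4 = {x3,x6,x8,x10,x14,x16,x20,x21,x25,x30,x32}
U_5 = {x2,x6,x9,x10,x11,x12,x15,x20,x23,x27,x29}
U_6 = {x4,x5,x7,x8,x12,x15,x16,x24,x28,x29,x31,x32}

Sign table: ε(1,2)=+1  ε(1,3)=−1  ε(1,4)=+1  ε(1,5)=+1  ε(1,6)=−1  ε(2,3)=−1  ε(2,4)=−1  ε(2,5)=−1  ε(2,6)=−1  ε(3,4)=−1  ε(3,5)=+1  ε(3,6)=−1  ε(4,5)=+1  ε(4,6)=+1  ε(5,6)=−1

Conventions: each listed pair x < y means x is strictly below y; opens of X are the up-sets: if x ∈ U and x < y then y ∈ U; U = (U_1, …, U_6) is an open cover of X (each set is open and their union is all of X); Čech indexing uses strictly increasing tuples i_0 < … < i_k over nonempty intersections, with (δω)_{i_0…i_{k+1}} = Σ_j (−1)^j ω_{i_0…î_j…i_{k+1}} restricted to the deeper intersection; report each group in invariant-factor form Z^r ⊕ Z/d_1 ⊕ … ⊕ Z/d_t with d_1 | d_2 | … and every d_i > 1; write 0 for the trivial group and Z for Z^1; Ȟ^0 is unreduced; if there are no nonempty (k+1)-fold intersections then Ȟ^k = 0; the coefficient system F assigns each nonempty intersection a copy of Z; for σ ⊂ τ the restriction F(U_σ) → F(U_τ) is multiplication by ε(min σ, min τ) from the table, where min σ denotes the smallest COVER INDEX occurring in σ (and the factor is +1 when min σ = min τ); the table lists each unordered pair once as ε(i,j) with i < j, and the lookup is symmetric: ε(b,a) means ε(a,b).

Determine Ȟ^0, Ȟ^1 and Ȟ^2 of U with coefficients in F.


nerve of the cover:
  U12={x4,x17,x22} U13={x18,x22,x30} U14={x10,x14,x30} U15={x2,x10,x15} U16={x4,x7,x15} U23={x19,x22,x27} U24={x16,x20,x25} U25={x9,x20,x27} U26={x4,x16,x24} U34={x21,x30,x32} U35={x11,x12,x27} U36={x12,x31,x32} U45={x6,x10,x20} U46={x8,x16,x32} U56={x12,x15,x29}
  U123={x22} U126={x4} U134={x30} U145={x10} U156={x15} U235={x27} U245={x20} U246={x16} U346={x32} U356={x12}
C dims 6,15,10; δ0: rk 6, SNF 1^5·2; δ1: rk 9, SNF 1^9
Ȟ^0 = (6 − 6) − 0 = 0, so Ȟ^0 ≅ 0
Ȟ^1 = (15 − 9) − 6 = 0 plus torsion [2], so Ȟ^1 ≅ Z/2
Ȟ^2 = (10 − 0) − 9 = 1, so Ȟ^2 ≅ Z

Ȟ^0(U;F) ≅ 0,  Ȟ^1(U;F) ≅ Z/2,  Ȟ^2(U;F) ≅ Z


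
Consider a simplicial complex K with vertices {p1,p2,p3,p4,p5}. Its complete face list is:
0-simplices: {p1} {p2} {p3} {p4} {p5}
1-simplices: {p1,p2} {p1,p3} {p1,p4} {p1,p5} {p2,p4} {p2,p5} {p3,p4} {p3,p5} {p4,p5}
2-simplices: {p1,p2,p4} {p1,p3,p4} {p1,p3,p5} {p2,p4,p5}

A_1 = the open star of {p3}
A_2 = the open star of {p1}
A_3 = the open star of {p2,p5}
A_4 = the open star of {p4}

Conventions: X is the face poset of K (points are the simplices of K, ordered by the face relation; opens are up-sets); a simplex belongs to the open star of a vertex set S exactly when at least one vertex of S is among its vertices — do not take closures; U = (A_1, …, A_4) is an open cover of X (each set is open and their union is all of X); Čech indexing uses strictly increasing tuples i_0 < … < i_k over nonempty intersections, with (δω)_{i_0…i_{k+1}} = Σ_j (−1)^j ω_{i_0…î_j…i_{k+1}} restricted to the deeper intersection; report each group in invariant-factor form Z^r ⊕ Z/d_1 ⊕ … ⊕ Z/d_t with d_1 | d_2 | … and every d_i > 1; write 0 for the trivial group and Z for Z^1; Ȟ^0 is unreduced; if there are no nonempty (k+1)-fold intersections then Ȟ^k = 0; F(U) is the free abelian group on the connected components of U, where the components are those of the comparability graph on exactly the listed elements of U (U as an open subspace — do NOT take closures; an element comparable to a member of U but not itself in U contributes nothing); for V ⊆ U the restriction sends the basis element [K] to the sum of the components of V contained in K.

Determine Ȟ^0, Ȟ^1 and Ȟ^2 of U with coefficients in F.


Ȟ^0 ≅ Z,  Ȟ^1 ≅ Z,  Ȟ^2 ≅ 0

nonempty intersections:
  A1={{p3},{p1,p3},{p3,p4},{p3,p5},{p1,p3,p4},{p1,p3,p5}} A2={{p1},{p1,p2},{p1,p3},{p1,p4},{p1,p5},{p1,p2,p4},{p1,p3,p4},{p1,p3,p5}} A3={{p2},{p5},{p1,p2},{p1,p5},{p2,p4},{p2,p5},{p3,p5},{p4,p5},{p1,p2,p4},{p1,p3,p5},{p2,p4,p5}} A4={{p4},{p1,p4},{p2,p4},{p3,p4},{p4,p5},{p1,p2,p4},{p1,p3,p4},{p2,p4,p5}}
  A12={{p1,p3},{p1,p3,p4},{p1,p3,p5}} A13={{p3,p5},{p1,p3,p5}} A14={{p3,p4},{p1,p3,p4}} A23={{p1,p2},{p1,p5},{p1,p2,p4},{p1,p3,p5}} A24={{p1,p4},{p1,p2,p4},{p1,p3,p4}} A34={{p2,p4},{p4,p5},{p1,p2,p4},{p2,p4,p5}}
  A123={{p1,p3,p5}} A124={{p1,p3,p4}} A234={{p1,p2,p4}}
components per intersection:
  A1: {{p3},{p1,p3},{p3,p4},{p3,p5},{p1,p3,p4},{p1,p3,p5}}
  A2: {{p1},{p1,p2},{p1,p3},{p1,p4},{p1,p5},{p1,p2,p4},{p1,p3,p4},{p1,p3,p5}}
  A3: {{p2},{p5},{p1,p2},{p1,p5},{p2,p4},{p2,p5},{p3,p5},{p4,p5},{p1,p2,p4},{p1,p3,p5},{p2,p4,p5}}
  A4: {{p4},{p1,p4},{p2,p4},{p3,p4},{p4,p5},{p1,p2,p4},{p1,p3,p4},{p2,p4,p5}}
  A12: {{p1,p3},{p1,p3,p4},{p1,p3,p5}}
  A13: {{p3,p5},{p1,p3,p5}}
  A14: {{p3,p4},{p1,p3,p4}}
  A23: {{p1,p2},{p1,p2,p4}} {{p1,p5},{p1,p3,p5}}
  A24: {{p1,p4},{p1,p2,p4},{p1,p3,p4}}
  A34: {{p2,p4},{p4,p5},{p1,p2,p4},{p2,p4,p5}}
  A123: {{p1,p3,p5}}
  A124: {{p1,p3,p4}}
  A234: {{p1,p2,p4}}
C dims 4,7,3; δ0: rk 3, SNF 1^3; δ1: rk 3, SNF 1^3
Ȟ^0: (4−3)−0=1 ⇒ Z
Ȟ^1: (7−3)−3=1 ⇒ Z
Ȟ^2: (3−0)−3=0 ⇒ 0


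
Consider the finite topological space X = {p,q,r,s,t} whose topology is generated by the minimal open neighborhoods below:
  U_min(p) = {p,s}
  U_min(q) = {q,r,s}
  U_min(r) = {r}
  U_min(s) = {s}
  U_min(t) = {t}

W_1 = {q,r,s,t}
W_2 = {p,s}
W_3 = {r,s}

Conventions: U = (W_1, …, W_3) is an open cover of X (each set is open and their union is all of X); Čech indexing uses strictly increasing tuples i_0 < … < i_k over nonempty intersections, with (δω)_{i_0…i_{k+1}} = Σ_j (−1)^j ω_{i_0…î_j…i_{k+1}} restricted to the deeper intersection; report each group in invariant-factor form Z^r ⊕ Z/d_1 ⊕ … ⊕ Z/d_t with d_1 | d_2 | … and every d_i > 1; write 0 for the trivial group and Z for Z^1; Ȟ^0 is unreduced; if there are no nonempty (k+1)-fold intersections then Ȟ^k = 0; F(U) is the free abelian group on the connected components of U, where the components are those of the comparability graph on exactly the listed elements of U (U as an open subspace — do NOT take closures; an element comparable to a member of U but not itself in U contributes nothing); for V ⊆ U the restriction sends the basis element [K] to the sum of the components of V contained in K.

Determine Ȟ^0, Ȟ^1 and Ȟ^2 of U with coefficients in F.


nerve of the cover:
  W12={s} W13={r,s} W23={s}
  W123={s}
components per intersection:
  W1: {q,r,s} {t}
  W2: {p,s}
  W3: {r} {s}
  W12: {s}
  W13: {r} {s}
  W23: {s}
  W123: {s}
C dims 5,4,1; δ0: rk 3, SNF 1^3; δ1: rk 1, SNF 1^1
Ȟ^0 = (5 − 3) − 0 = 2, so Ȟ^0 ≅ Z^2
Ȟ^1 = (4 − 1) − 3 = 0, so Ȟ^1 ≅ 0
Ȟ^2 = (1 − 0) − 1 = 0, so Ȟ^2 ≅ 0

Ȟ^0 = Z^2, Ȟ^1 = 0 and Ȟ^2 = 0


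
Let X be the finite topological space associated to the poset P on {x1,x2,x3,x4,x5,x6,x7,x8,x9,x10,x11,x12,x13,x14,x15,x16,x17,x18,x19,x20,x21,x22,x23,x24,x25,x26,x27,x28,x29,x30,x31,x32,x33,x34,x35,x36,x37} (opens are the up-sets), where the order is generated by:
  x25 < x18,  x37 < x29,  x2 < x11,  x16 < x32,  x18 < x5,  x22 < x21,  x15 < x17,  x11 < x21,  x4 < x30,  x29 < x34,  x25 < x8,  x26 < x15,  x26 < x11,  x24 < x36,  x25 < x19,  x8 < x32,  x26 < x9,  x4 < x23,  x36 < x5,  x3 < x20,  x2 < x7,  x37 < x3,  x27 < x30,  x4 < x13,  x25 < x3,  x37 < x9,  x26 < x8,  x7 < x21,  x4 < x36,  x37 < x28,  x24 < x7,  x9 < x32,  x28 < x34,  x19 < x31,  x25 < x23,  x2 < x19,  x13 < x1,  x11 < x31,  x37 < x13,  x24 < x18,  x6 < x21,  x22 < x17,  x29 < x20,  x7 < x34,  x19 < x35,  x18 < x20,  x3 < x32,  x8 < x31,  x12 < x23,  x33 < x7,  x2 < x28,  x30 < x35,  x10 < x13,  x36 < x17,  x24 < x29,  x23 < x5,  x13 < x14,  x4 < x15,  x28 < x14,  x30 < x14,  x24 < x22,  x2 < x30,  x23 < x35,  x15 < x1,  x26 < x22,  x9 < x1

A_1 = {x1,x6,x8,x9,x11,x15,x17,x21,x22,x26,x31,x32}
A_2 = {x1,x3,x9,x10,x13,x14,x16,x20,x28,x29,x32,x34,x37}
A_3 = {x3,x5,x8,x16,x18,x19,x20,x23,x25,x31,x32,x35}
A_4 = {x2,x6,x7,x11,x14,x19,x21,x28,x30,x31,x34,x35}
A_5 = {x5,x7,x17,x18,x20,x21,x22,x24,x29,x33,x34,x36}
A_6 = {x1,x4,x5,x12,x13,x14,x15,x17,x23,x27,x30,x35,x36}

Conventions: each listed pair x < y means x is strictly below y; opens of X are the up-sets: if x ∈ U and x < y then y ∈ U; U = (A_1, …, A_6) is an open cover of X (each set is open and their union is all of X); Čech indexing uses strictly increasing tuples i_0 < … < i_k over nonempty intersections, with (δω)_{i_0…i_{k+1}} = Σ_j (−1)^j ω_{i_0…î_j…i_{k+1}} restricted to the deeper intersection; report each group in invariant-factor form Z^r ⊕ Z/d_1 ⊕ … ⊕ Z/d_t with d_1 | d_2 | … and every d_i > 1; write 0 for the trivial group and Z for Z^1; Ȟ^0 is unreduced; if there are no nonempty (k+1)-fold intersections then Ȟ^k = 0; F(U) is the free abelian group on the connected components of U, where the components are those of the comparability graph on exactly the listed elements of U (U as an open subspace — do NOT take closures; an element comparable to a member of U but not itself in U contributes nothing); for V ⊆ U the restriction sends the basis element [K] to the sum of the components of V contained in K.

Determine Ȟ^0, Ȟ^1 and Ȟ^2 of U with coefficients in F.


nerve simplices:
  A12={x1,x9,x32} A13={x8,x31,x32} A14={x6,x11,x21,x31} A15={x17,x21,x22} A16={x1,x15,x17} A23={x3,x16,x20,x32} A24={x14,x28,x34} A25={x20,x29,x34} A26={x1,x13,x14} A34={x19,x31,x35} A35={x5,x18,x20} A36={x5,x23,x35} A45={x7,x21,x34} A46={x14,x30,x35} A56={x5,x17,x36}
  A123={x32} A126={x1} A134={x31} A145={x21} A156={x17} A235={x20} A245={x34} A246={x14} A346={x35} A356={x5}
components per intersection:
  A1: {x1,x6,x8,x9,x11,x15,x17,x21,x22,x26,x31,x32}
  A2: {x1,x3,x9,x10,x13,x14,x16,x20,x28,x29,x32,x34,x37}
  A3: {x3,x5,x8,x16,x18,x19,x20,x23,x25,x31,x32,x35}
  A4: {x2,x6,x7,x11,x14,x19,x21,x28,x30,x31,x34,x35}
  A5: {x5,x7,x17,x18,x20,x21,x22,x24,x29,x33,x34,x36}
  A6: {x1,x4,x5,x12,x13,x14,x15,x17,x23,x27,x30,x35,x36}
  A12: {x1,x9,x32}
  A13: {x8,x31,x32}
  A14: {x6,x11,x21,x31}
  A15: {x17,x21,x22}
  A16: {x1,x15,x17}
  A23: {x3,x16,x20,x32}
  A24: {x14,x28,x34}
  A25: {x20,x29,x34}
  A26: {x1,x13,x14}
  A34: {x19,x31,x35}
  A35: {x5,x18,x20}
  A36: {x5,x23,x35}
  A45: {x7,x21,x34}
  A46: {x14,x30,x35}
  A56: {x5,x17,x36}
  A123: {x32}
  A126: {x1}
  A134: {x31}
  A145: {x21}
  A156: {x17}
  A235: {x20}
  A245: {x34}
  A246: {x14}
  A346: {x35}
  A356: {x5}
C dims 6,15,10; δ0: rk 5, SNF 1^5; δ1: rk 10, SNF 1^9·2
degree 0: 6−5−0 = 1 → Ȟ^0 ≅ Z
degree 1: 15−10−5 = 0 → Ȟ^1 ≅ 0
degree 2: 10−0−10 = 0 plus torsion [2] → Ȟ^2 ≅ Z/2

Ȟ^0(U;F) ≅ Z,  Ȟ^1(U;F) ≅ 0,  Ȟ^2(U;F) ≅ Z/2


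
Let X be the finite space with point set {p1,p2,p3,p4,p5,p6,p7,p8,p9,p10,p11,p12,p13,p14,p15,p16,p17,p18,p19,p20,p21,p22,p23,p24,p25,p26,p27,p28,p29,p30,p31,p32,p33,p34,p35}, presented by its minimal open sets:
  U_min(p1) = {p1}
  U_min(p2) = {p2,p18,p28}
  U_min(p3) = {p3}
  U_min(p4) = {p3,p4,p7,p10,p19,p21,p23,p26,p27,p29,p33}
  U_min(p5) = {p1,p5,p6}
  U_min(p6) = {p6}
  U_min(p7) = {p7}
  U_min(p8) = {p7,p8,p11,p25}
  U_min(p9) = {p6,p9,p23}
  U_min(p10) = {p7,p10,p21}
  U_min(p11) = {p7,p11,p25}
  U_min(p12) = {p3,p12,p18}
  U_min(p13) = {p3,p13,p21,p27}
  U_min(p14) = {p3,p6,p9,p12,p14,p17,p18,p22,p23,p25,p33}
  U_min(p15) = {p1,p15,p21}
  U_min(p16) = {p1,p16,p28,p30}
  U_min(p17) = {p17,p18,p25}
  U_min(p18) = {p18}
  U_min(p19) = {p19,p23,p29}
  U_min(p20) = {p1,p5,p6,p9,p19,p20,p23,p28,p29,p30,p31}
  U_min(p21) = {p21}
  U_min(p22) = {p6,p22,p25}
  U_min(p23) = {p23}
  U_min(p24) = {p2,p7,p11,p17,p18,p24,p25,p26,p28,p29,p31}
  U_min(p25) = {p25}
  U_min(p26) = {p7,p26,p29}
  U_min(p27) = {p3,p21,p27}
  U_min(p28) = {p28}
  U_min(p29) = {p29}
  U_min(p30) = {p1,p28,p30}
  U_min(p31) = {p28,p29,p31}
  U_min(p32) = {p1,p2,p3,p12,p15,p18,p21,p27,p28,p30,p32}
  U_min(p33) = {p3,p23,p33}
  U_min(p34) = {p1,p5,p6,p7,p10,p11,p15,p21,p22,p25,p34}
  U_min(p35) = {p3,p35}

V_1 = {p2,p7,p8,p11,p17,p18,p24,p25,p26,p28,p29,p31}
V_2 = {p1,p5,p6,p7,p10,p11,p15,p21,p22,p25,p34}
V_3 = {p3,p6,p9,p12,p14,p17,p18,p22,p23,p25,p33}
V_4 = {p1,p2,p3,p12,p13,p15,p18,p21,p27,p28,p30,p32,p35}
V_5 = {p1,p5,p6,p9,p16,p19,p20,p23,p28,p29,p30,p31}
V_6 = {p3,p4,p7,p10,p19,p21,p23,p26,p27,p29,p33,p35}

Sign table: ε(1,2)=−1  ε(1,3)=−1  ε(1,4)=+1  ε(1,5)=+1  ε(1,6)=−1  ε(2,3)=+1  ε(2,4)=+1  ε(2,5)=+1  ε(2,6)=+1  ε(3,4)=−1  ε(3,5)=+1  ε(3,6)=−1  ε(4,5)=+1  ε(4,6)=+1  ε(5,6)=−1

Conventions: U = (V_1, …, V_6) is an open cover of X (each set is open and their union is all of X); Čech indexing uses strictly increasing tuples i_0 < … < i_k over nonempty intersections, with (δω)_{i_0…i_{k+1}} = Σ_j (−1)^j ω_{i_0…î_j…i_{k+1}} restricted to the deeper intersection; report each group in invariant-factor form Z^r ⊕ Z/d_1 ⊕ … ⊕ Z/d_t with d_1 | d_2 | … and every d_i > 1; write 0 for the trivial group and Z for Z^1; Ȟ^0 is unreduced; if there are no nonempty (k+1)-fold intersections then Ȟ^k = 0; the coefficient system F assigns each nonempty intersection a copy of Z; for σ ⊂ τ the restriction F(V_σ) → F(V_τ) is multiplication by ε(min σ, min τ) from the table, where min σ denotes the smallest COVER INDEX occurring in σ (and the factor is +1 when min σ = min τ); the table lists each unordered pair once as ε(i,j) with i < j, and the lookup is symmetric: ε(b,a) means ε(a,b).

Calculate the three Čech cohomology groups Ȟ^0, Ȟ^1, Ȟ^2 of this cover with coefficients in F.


Ȟ^0 = 0, Ȟ^1 = Z/2, Ȟ^2 = Z

nerve of the cover:
  V12={p7,p11,p25} V13={p17,p18,p25} V14={p2,p18,p28} V15={p28,p29,p31} V16={p7,p26,p29} V23={p6,p22,p25} V24={p1,p15,p21} V25={p1,p5,p6} V26={p7,p10,p21} V34={p3,p12,p18} V35={p6,p9,p23} V36={p3,p23,p33} V45={p1,p28,p30} V46={p3,p21,p27,p35} V56={p19,p23,p29}
  V123={p25} V126={p7} V134={p18} V145={p28} V156={p29} V235={p6} V245={p1} V246={p21} V346={p3} V356={p23}
C dims 6,15,10; δ0: rk 6, SNF 1^5·2; δ1: rk 9, SNF 1^9
Ȟ^0 = (6 − 6) − 0 = 0, so Ȟ^0 ≅ 0
Ȟ^1 = (15 − 9) − 6 = 0 plus torsion [2], so Ȟ^1 ≅ Z/2
Ȟ^2 = (10 − 0) − 9 = 1, so Ȟ^2 ≅ Z


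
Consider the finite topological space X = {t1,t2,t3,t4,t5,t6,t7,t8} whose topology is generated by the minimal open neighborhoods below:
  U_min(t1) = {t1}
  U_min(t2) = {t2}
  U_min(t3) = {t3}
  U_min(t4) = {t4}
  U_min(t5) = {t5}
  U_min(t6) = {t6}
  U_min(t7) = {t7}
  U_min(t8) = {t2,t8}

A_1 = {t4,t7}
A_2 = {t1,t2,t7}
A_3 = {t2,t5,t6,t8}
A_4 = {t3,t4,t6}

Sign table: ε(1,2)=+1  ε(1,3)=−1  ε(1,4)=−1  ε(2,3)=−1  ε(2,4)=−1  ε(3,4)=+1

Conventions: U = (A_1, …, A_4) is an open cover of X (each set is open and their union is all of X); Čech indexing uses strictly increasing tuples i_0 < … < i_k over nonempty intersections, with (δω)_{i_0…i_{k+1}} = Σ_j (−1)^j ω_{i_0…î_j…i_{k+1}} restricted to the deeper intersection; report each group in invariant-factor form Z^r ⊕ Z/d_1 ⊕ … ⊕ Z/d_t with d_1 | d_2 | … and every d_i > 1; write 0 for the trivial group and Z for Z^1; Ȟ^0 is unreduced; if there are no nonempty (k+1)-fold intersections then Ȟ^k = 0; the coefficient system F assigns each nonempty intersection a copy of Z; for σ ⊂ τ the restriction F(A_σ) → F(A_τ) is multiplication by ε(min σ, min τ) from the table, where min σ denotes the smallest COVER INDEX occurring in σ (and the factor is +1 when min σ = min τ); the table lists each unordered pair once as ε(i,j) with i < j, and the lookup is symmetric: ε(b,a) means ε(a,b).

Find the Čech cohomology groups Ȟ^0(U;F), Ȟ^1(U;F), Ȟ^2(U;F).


Ȟ^0 ≅ Z, Ȟ^1 ≅ Z and Ȟ^2 ≅ 0

cover nerve:
  A12={t7} A14={t4} A23={t2} A34={t6}
C dims 4,4; δ0: rk 3, SNF 1^3
Ȟ^0: (4−3)−0=1 ⇒ Z
Ȟ^1: (4−0)−3=1 ⇒ Z
Ȟ^2: (0−0)−0=0 ⇒ 0


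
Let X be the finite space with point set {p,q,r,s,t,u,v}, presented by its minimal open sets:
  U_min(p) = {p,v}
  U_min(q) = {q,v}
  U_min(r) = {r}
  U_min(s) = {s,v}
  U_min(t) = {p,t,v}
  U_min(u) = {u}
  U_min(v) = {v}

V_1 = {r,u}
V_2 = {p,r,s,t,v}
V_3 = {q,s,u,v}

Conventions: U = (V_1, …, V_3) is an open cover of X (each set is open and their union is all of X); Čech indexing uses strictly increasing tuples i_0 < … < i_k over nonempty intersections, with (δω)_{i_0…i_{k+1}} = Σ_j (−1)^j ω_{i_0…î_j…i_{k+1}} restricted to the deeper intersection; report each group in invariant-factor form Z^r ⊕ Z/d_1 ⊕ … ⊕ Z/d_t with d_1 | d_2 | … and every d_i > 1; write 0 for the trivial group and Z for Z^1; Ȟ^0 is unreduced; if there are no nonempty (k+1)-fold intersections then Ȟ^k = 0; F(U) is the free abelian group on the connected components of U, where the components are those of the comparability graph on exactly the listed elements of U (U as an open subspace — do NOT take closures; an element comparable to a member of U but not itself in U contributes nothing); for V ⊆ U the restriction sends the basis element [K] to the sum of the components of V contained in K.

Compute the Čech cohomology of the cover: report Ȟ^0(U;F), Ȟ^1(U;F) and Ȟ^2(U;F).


intersection data:
  V12={r} V13={u} V23={s,v}
components per intersection:
  V1: {r} {u}
  V2: {p,s,t,v} {r}
  V3: {q,s,v} {u}
  V12: {r}
  V13: {u}
  V23: {s,v}
C dims 6,3; δ0: rk 3, SNF 1^3
Ȟ^0 = (6 − 3) − 0 = 3, so Ȟ^0 ≅ Z^3
Ȟ^1 = (3 − 0) − 3 = 0, so Ȟ^1 ≅ 0
Ȟ^2 = (0 − 0) − 0 = 0, so Ȟ^2 ≅ 0

Ȟ^0 = Z^3,  Ȟ^1 = 0,  Ȟ^2 = 0


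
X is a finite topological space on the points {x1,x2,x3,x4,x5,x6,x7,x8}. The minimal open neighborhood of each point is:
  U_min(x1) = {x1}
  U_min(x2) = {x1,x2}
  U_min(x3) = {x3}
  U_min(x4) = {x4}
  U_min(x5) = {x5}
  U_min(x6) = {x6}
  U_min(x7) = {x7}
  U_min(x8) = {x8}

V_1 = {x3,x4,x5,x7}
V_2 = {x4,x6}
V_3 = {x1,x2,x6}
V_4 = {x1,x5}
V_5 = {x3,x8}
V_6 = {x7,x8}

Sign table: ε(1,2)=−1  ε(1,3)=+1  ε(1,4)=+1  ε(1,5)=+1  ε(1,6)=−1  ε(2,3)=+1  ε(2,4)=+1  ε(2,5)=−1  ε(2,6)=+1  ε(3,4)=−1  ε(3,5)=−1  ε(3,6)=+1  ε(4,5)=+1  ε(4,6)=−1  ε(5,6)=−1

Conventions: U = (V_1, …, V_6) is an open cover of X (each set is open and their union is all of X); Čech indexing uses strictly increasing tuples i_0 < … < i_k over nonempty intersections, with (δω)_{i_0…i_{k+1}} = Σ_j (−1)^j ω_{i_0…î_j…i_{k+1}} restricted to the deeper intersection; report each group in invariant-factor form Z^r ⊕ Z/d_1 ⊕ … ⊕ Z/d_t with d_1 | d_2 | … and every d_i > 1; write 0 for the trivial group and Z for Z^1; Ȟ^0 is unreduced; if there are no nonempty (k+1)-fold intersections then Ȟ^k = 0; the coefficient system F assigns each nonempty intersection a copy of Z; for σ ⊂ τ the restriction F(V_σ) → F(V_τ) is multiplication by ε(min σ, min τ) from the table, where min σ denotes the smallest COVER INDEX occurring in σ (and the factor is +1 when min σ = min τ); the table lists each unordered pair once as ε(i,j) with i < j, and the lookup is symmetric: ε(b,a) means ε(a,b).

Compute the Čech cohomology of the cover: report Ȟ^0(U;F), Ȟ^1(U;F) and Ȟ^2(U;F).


Ȟ^0 ≅ Z; Ȟ^1 ≅ Z^2; Ȟ^2 ≅ 0

nonempty intersections:
  V12={x4} V14={x5} V15={x3} V16={x7} V23={x6} V34={x1} V56={x8}
C dims 6,7; δ0: rk 5, SNF 1^5
Ȟ^0: (6−5)−0=1 ⇒ Z
Ȟ^1: (7−0)−5=2 ⇒ Z^2
Ȟ^2: (0−0)−0=0 ⇒ 0


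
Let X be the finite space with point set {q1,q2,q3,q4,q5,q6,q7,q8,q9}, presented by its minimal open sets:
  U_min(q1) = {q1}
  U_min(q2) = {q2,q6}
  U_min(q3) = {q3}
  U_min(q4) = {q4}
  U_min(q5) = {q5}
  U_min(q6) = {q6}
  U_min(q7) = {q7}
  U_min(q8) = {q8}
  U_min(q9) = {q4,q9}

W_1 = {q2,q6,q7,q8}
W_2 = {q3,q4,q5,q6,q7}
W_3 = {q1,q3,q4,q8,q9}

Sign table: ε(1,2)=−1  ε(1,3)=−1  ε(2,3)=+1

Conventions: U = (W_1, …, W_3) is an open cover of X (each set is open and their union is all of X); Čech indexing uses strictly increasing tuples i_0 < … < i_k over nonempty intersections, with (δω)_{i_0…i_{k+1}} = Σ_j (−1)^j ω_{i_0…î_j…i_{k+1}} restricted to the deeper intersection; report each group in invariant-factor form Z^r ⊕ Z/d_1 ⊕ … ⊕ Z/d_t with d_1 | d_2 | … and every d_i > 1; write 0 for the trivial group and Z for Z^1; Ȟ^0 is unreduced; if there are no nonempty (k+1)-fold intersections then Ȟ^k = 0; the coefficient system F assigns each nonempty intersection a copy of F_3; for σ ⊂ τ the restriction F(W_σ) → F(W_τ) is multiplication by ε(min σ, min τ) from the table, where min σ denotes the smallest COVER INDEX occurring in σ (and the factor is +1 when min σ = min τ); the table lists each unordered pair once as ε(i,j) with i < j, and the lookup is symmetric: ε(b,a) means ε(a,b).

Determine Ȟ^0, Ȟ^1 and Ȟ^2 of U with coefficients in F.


nonempty overlaps:
  W12={q6,q7} W13={q8} W23={q3,q4}
C dims 3,3; δ0: rk_F3 2
degree 0: 3−2−0 = 1 → Ȟ^0 ≅ Z/3
degree 1: 3−0−2 = 1 → Ȟ^1 ≅ Z/3
degree 2: 0−0−0 = 0 → Ȟ^2 ≅ 0

Ȟ^0(U;F) ≅ Z/3, Ȟ^1(U;F) ≅ Z/3 and Ȟ^2(U;F) ≅ 0


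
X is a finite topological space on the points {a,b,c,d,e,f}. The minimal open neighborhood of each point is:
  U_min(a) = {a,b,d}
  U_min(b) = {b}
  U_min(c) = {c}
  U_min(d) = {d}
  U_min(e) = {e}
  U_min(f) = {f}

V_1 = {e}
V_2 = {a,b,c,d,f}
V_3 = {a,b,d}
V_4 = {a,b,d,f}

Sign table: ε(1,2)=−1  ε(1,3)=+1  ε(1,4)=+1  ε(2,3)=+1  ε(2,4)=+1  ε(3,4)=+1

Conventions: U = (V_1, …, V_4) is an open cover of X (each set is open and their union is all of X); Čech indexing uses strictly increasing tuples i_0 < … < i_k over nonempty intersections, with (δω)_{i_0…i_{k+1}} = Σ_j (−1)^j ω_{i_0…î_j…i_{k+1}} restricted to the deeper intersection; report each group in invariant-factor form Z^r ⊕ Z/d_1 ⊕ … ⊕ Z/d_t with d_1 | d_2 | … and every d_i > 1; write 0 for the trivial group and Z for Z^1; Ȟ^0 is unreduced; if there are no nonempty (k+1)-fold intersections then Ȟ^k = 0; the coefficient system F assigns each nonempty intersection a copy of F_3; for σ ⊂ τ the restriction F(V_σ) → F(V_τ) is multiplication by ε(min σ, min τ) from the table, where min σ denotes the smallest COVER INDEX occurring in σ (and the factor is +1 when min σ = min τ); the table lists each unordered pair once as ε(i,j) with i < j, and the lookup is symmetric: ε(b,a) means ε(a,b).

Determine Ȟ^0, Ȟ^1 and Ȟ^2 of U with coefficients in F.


nerve of the cover:
  V23={a,b,d} V24={a,b,d,f} V34={a,b,d}
  V234={a,b,d}
C dims 4,3,1; δ0: rk_F3 2; δ1: rk_F3 1
Ȟ^0 = (4 − 2) − 0 = 2, so Ȟ^0 ≅ Z/3 ⊕ Z/3
Ȟ^1 = (3 − 1) − 2 = 0, so Ȟ^1 ≅ 0
Ȟ^2 = (1 − 0) − 1 = 0, so Ȟ^2 ≅ 0

Ȟ^0 = Z/3 ⊕ Z/3, Ȟ^1 = 0 and Ȟ^2 = 0


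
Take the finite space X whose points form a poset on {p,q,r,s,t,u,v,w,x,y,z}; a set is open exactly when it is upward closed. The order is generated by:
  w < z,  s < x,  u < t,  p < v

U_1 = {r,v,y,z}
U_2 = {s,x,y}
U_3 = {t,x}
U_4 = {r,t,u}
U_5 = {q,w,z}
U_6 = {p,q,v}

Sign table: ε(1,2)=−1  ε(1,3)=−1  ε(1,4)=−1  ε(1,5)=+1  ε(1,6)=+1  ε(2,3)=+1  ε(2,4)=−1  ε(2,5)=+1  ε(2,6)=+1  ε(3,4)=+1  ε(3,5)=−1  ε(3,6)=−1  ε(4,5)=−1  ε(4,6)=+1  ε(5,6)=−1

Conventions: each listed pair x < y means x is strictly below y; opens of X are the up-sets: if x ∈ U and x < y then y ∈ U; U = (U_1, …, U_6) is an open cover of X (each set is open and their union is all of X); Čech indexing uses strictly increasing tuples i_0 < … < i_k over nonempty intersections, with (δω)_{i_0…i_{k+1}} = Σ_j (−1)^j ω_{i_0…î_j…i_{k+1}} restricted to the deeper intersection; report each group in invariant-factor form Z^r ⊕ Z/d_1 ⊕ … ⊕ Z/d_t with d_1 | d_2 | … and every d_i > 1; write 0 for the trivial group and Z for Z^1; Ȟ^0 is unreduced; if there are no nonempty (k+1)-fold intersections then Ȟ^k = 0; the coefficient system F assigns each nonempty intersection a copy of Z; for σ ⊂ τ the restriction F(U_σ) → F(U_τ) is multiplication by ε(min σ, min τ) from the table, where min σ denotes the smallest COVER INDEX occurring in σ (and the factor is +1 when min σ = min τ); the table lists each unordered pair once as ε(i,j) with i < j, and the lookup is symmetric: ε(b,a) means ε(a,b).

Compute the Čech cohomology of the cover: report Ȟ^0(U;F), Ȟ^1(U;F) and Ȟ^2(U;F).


nonempty overlaps:
  U12={y} U14={r} U15={z} U16={v} U23={x} U34={t} U56={q}
C dims 6,7; δ0: rk 6, SNF 1^5·2
degree 0: 6−6−0 = 0 → Ȟ^0 ≅ 0
degree 1: 7−0−6 = 1 plus torsion [2] → Ȟ^1 ≅ Z ⊕ Z/2
degree 2: 0−0−0 = 0 → Ȟ^2 ≅ 0

Ȟ^0(U;F) ≅ 0,  Ȟ^1(U;F) ≅ Z ⊕ Z/2,  Ȟ^2(U;F) ≅ 0


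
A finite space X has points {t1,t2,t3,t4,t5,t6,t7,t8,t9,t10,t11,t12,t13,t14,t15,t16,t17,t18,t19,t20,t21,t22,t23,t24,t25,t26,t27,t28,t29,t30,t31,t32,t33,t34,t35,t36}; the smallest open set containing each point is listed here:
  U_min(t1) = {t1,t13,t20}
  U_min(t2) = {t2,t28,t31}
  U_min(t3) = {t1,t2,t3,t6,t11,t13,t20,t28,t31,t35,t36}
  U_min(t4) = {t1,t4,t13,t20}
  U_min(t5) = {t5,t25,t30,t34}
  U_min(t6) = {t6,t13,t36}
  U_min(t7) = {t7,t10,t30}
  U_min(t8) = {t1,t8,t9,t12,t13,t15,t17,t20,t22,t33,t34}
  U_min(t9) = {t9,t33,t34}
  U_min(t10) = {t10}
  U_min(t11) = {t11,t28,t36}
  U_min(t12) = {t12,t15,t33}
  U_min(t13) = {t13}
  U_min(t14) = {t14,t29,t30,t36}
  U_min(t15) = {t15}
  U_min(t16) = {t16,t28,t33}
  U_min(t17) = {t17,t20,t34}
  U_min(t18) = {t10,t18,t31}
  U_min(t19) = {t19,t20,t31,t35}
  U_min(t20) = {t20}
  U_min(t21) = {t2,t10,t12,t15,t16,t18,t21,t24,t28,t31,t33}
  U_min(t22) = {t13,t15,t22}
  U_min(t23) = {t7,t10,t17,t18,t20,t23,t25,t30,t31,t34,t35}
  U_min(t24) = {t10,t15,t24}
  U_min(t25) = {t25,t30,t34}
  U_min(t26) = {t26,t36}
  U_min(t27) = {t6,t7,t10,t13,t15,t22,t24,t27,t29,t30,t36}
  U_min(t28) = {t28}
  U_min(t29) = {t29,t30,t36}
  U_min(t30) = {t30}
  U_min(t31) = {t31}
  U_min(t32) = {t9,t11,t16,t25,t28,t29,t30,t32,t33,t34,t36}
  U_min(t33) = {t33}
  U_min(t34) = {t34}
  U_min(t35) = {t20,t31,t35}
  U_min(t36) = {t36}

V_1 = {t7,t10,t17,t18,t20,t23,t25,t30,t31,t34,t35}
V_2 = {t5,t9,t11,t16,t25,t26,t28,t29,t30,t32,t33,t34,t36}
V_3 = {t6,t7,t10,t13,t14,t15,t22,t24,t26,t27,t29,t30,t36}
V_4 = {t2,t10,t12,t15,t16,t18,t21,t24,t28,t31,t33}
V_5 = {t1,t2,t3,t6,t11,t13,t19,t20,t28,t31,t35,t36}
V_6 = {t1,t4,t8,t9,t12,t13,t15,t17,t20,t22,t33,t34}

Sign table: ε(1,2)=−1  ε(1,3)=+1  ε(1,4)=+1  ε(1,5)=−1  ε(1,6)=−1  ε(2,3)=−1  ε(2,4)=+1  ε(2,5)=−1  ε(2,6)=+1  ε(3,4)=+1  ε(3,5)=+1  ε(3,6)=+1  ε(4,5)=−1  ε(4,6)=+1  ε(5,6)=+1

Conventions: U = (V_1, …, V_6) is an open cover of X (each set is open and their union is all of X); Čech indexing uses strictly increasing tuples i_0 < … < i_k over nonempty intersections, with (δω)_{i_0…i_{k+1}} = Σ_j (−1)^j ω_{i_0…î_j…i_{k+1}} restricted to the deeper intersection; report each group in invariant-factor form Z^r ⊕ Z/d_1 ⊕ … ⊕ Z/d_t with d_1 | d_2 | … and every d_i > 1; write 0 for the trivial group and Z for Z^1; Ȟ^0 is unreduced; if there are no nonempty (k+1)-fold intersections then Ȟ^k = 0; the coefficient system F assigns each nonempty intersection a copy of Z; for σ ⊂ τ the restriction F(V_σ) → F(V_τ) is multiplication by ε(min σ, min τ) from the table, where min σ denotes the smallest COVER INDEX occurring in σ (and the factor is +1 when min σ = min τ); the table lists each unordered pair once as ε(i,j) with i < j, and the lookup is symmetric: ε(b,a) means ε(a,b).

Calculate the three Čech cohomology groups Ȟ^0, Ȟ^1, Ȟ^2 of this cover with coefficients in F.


nonempty intersections:
  V12={t25,t30,t34} V13={t7,t10,t30} V14={t10,t18,t31} V15={t20,t31,t35} V16={t17,t20,t34} V23={t26,t29,t30,t36} V24={t16,t28,t33} V25={t11,t28,t36} V26={t9,t33,t34} V34={t10,t15,t24} V35={t6,t13,t36} V36={t13,t15,t22} V45={t2,t28,t31} V46={t12,t15,t33} V56={t1,t13,t20}
  V123={t30} V126={t34} V134={t10} V145={t31} V156={t20} V235={t36} V245={t28} V246={t33} V346={t15} V356={t13}
C dims 6,15,10; δ0: rk 6, SNF 1^5·2; δ1: rk 9, SNF 1^9
Ȟ^0: (6−6)−0=0 ⇒ 0
Ȟ^1: (15−9)−6=0 plus torsion [2] ⇒ Z/2
Ȟ^2: (10−0)−9=1 ⇒ Z

Ȟ^0 ≅ 0, Ȟ^1 ≅ Z/2, Ȟ^2 ≅ Z
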